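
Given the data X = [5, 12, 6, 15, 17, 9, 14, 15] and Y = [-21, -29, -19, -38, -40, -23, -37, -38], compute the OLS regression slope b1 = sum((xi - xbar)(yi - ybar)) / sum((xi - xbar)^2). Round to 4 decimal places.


Calculate xbar = 11.6250, ybar = -30.6250.
S_xx = 139.8750, S_xy = -263.8750.
Using b1 = S_xy / S_xx = -263.8750 / 139.8750, we get b1 = -1.8865.

-1.8865


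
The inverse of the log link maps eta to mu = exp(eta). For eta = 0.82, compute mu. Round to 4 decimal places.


The inverse log link gives:
mu = exp(0.82) = 2.2705.

2.2705


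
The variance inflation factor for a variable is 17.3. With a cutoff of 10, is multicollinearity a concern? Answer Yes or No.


Check: VIF = 17.3 vs threshold = 10.
Since 17.3 >= 10, the answer is Yes.

Yes


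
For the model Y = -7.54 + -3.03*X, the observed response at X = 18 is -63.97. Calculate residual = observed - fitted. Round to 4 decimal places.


Predicted = -7.54 + -3.03 * 18 = -62.0800.
Residual = -63.97 - -62.0800 = -1.8900.

-1.8900


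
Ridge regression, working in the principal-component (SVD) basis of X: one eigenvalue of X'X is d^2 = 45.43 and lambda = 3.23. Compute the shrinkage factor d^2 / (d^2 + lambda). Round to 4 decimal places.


d^2 + lambda = 45.43 + 3.23 = 48.6600.
Shrinkage factor = 45.43/48.6600 = 0.9336.

0.9336


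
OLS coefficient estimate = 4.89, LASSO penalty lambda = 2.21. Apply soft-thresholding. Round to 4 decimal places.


Check: |4.89| = 4.89 vs lambda = 2.21.
Since |beta| > lambda, coefficient = sign(beta)*(|beta| - lambda) = 2.6800.
Soft-thresholded coefficient = 2.6800.

2.6800


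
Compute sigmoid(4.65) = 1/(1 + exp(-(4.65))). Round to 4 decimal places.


First, exp(-4.6500) = 0.0096.
Then sigma(z) = 1/(1 + 0.0096) = 0.9905.

0.9905


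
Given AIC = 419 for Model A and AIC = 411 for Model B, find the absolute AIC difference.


|AIC_A - AIC_B| = |419 - 411| = 8.
Model B is preferred (lower AIC).

8


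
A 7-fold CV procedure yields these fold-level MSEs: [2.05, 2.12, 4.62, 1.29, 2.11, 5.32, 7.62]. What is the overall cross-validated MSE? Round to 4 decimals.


Add all fold MSEs: 25.1300.
Divide by k = 7: 25.1300/7 = 3.5900.

3.5900


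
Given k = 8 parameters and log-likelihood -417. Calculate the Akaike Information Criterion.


AIC = 2*8 - 2*(-417).
= 16 + 834 = 850.

850


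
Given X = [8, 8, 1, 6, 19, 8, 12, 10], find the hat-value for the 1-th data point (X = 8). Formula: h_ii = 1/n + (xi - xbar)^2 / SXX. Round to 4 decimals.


Mean of X: xbar = 9.0000.
SXX = 186.0000.
For X = 8: h = 1/8 + (8 - 9.0000)^2/186.0000 = 0.1304.

0.1304


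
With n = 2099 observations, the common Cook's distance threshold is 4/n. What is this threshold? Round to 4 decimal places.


Using the rule of thumb:
Threshold = 4 / 2099 = 0.0019.

0.0019


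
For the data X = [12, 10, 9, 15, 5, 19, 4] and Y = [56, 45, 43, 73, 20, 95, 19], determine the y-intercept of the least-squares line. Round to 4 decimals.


First find the slope: b1 = 5.1524.
Means: xbar = 10.5714, ybar = 50.1429.
b0 = ybar - b1 * xbar = 50.1429 - 5.1524 * 10.5714 = -4.3249.

-4.3249


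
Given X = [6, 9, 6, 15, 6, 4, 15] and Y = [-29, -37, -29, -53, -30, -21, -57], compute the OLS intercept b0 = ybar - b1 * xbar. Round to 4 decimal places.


Compute b1 = -2.9502 from the OLS formula.
With xbar = 8.7143 and ybar = -36.5714, the intercept is:
b0 = -36.5714 - -2.9502 * 8.7143 = -10.8623.

-10.8623


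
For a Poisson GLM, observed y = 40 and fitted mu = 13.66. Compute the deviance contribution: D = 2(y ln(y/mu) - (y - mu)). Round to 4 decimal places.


y/mu = 40/13.66 = 2.928258 (approx.), and ln(40/13.66) = 1.074408.
y * ln(y/mu) = 40 * 1.074408 = 42.976320.
y - mu = 26.34.
D = 2 * (42.976320 - 26.34) = 33.272640, which rounds to 33.2726.

33.2726


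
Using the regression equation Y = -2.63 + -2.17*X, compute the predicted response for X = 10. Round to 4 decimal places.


Plug X = 10 into Y = -2.63 + -2.17*X:
Y = -2.63 + -21.7000 = -24.3300.

-24.3300


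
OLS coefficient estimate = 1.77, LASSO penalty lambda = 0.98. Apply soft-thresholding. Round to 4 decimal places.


Check: |1.77| = 1.77 vs lambda = 0.98.
Since |beta| > lambda, coefficient = sign(beta)*(|beta| - lambda) = 0.7900.
Soft-thresholded coefficient = 0.7900.

0.7900


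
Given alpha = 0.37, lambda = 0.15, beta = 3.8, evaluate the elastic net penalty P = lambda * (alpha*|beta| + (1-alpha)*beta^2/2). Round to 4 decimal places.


L1 component = 0.37 * |3.8| = 1.4060.
L2 component = 0.63 * 3.8^2 / 2 = 4.5486.
Penalty = 0.15 * (1.4060 + 4.5486) = 0.15 * 5.9546 = 0.8932.

0.8932


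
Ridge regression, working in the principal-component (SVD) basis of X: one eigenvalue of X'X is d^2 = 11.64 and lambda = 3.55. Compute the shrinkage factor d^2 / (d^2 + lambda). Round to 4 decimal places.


d^2 + lambda = 11.64 + 3.55 = 15.1900.
Shrinkage factor = 11.64/15.1900 = 0.7663.

0.7663


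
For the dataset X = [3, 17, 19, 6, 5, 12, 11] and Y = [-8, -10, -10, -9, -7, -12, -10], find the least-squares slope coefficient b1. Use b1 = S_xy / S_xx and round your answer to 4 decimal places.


First compute the means: xbar = 10.4286, ybar = -9.4286.
Then S_xx = sum((xi - xbar)^2) = 223.7143.
S_xy = sum((xi - xbar)(yi - ybar)) = -38.7143.
b1 = S_xy / S_xx = -38.7143 / 223.7143 = -0.1731.

-0.1731


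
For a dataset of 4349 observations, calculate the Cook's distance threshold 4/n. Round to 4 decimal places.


The threshold is 4/n.
4/4349 = 0.0009.

0.0009


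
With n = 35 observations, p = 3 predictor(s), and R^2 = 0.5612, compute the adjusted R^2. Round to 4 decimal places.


Using the formula:
(1 - 0.5612) = 0.4388.
Multiply by 34/31: 0.4388 * 34 = 14.9192, then 14.9192 / 31 = 0.4813.
Adj R^2 = 1 - 0.4813 = 0.5187.

0.5187


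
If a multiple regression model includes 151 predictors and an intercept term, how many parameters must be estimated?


Each predictor gets one coefficient, plus one intercept.
Total parameters = 151 + 1 = 152.

152


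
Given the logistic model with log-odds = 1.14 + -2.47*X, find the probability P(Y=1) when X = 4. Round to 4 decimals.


Linear predictor: z = 1.14 + -2.47 * 4 = -8.7400.
P = 1/(1 + exp(8.7400)) = 1/(1 + 6247.8957) = 0.0002.

0.0002


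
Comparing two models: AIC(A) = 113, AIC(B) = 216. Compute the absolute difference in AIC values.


Absolute difference = |113 - 216| = 103.
The model with lower AIC (A) is preferred.

103


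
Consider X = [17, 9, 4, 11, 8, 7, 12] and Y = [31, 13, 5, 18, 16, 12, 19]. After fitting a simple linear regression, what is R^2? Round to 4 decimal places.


After computing the OLS fit (b0=-1.9890, b1=1.8812):
SSres = 17.3978, SStot = 383.4286.
R^2 = 1 - 17.3978/383.4286 = 0.9546.

0.9546


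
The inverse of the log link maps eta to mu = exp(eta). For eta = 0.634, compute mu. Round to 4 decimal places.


mu = exp(eta) = exp(0.634).
= 1.8851.

1.8851


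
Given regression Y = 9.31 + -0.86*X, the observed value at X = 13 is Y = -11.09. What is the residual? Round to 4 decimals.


Fitted value at X = 13 is yhat = 9.31 + -0.86*13 = -1.8700.
Residual = -11.09 - -1.8700 = -9.2200.

-9.2200


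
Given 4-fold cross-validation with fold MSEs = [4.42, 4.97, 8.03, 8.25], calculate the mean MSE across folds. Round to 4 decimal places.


Add all fold MSEs: 25.6700.
Divide by k = 4: 25.6700/4 = 6.4175.

6.4175


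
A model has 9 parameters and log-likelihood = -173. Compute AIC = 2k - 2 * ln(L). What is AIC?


AIC = 2*9 - 2*(-173).
= 18 + 346 = 364.

364


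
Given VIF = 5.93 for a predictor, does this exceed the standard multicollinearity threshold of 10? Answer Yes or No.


Check: VIF = 5.93 vs threshold = 10.
Since 5.93 < 10, the answer is No.

No


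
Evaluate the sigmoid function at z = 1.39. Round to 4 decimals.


First, exp(-1.3900) = 0.2491.
Then sigma(z) = 1/(1 + 0.2491) = 0.8006.

0.8006


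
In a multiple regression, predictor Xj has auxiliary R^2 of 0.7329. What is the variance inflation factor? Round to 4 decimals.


VIF = 1 / (1 - 0.7329).
= 1 / 0.2671 = 3.7439.

3.7439


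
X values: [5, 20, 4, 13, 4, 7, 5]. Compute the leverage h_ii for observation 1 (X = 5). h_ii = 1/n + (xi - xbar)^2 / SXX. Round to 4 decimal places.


Compute xbar = 8.2857 with n = 7 observations.
SXX = 219.4286.
Leverage = 1/7 + (5 - 8.2857)^2/219.4286 = 0.1921.

0.1921


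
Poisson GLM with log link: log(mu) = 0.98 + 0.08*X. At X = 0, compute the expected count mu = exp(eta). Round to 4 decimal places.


Linear predictor: eta = 0.98 + (0.08)(0) = 0.9800.
Expected count: mu = exp(0.9800) = 2.6645.

2.6645


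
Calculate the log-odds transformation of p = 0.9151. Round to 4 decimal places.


Compute the odds: 0.9151/0.0849 = 10.7786.
Take the natural log: ln(10.7786) = 2.3776.

2.3776


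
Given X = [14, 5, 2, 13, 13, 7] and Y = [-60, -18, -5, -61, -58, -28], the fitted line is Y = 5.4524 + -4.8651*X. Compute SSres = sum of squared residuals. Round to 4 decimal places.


For each point, residual = actual - predicted.
Residuals: [2.6590, 0.8731, -0.7222, -3.2061, -0.2061, 0.6033].
Sum of squared residuals = 19.0397.

19.0397


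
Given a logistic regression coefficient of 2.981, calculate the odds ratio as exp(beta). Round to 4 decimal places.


Odds ratio = exp(beta) = exp(2.981).
= 19.7075.

19.7075


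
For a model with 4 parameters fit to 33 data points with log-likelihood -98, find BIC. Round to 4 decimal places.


k * ln(n) = 4 * ln(33) = 4 * 3.496508 = 13.986032.
-2 * loglik = -2 * (-98) = 196.
BIC = 13.986032 + 196 = 209.986032, which rounds to 209.9860.

209.9860


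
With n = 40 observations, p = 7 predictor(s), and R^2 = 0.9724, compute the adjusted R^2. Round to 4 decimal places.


Plug in: Adj R^2 = 1 - (1 - 0.9724) * 39/32.
= 1 - 0.0276 * 39/32
= 1 - 1.0764 / 32
= 1 - 0.0336 = 0.9664.

0.9664


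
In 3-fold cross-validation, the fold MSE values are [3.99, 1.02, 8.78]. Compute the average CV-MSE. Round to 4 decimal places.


Sum of fold MSEs = 13.7900.
Average = 13.7900 / 3 = 4.5967.

4.5967


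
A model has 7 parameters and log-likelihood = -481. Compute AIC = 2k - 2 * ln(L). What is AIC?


Compute:
2k = 2*7 = 14.
-2*loglik = -2*(-481) = 962.
AIC = 14 + 962 = 976.

976


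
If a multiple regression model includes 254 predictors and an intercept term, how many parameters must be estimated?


Each predictor gets one coefficient, plus one intercept.
Total parameters = 254 + 1 = 255.

255


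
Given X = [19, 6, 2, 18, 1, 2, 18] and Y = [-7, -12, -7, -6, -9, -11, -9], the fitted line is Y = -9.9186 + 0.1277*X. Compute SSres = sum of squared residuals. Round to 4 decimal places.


Predicted values from Y = -9.9186 + 0.1277*X.
Residuals: [0.4923, -2.8476, 2.6632, 1.6200, 0.7909, -1.3368, -1.3800].
SSres = 22.3852.

22.3852


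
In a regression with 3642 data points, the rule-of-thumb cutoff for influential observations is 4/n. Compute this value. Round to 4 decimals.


The threshold is 4/n.
4/3642 = 0.0011.

0.0011


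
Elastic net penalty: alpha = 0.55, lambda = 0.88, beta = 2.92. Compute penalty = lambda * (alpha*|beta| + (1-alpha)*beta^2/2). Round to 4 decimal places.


Compute:
L1 = 0.55 * 2.92 = 1.6060.
L2 = 0.45 * 2.92^2 / 2 = 1.9184.
Penalty = 0.88 * (1.6060 + 1.9184) = 3.1015.

3.1015


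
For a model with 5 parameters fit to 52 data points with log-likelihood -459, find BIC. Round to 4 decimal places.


ln(52) = 3.951244.
k * ln(n) = 5 * 3.951244 = 19.756220.
-2L = 918.
BIC = 19.756220 + 918 = 937.756220, which rounds to 937.7562.

937.7562


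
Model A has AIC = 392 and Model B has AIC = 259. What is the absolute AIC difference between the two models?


Compute |392 - 259| = 133.
Model B has the smaller AIC.

133


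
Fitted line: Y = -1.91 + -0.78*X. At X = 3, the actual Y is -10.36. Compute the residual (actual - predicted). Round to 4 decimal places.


Predicted = -1.91 + -0.78 * 3 = -4.2500.
Residual = -10.36 - -4.2500 = -6.1100.

-6.1100


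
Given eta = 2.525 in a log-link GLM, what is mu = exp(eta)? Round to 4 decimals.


Apply the inverse link:
mu = e^2.525 = 12.4909.

12.4909


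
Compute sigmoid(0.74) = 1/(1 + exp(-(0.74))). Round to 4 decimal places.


Compute exp(-0.7400) = 0.4771.
Sigmoid = 1 / (1 + 0.4771) = 1 / 1.4771 = 0.6770.

0.6770


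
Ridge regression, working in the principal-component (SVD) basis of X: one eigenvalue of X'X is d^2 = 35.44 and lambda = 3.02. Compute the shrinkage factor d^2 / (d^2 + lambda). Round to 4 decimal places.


Denominator = d^2 + lambda = 35.44 + 3.02 = 38.4600.
Shrinkage = 35.44 / 38.4600 = 0.9215.

0.9215


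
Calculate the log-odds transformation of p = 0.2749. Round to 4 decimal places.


1 - p = 0.7251.
p/(1-p) = 0.3791.
logit = ln(0.3791) = -0.9699.

-0.9699


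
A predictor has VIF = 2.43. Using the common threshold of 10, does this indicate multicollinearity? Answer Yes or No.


Compare VIF = 2.43 to the threshold of 10.
2.43 < 10, so the answer is No.

No


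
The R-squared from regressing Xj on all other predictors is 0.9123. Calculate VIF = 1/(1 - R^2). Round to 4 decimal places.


Denominator: 1 - 0.9123 = 0.0877.
VIF = 1 / 0.0877 = 11.4025.

11.4025


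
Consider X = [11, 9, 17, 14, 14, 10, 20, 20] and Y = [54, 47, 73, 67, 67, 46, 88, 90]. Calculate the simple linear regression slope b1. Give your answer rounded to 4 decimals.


Calculate xbar = 14.3750, ybar = 66.5000.
S_xx = 129.8750, S_xy = 506.5000.
Using b1 = S_xy / S_xx = 506.5000 / 129.8750, we get b1 = 3.8999.

3.8999


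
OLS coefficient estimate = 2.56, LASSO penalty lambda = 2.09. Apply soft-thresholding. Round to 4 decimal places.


Check: |2.56| = 2.56 vs lambda = 2.09.
Since |beta| > lambda, coefficient = sign(beta)*(|beta| - lambda) = 0.4700.
Soft-thresholded coefficient = 0.4700.

0.4700


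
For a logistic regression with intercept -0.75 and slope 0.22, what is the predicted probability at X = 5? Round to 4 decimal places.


Compute z = -0.75 + (0.22)(5) = 0.3500.
exp(-z) = 0.7047.
P = 1/(1 + 0.7047) = 0.5866.

0.5866


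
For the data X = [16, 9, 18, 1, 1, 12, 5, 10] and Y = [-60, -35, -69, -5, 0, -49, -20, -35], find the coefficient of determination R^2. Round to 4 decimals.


The fitted line is Y = 0.8292 + -3.8838*X.
SSres = 37.0405, SStot = 4320.8750.
R^2 = 1 - SSres/SStot = 0.9914.

0.9914


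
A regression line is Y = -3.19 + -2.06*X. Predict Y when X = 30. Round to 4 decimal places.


Plug X = 30 into Y = -3.19 + -2.06*X:
Y = -3.19 + -61.8000 = -64.9900.

-64.9900


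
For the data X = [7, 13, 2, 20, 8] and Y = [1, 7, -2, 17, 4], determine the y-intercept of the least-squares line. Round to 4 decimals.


First find the slope: b1 = 1.0538.
Means: xbar = 10.0000, ybar = 5.4000.
b0 = ybar - b1 * xbar = 5.4000 - 1.0538 * 10.0000 = -5.1376.

-5.1376


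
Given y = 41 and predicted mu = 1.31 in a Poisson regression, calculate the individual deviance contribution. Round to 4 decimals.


y/mu = 41/1.31 = 31.297710 (approx.), and ln(41/1.31) = 3.443545.
y * ln(y/mu) = 41 * 3.443545 = 141.185345.
y - mu = 39.69.
D = 2 * (141.185345 - 39.69) = 202.990690, which rounds to 202.9907.

202.9907


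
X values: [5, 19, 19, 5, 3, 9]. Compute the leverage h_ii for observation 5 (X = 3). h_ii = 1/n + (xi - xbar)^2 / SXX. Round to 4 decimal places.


n = 6, xbar = 10.0000.
SXX = sum((xi - xbar)^2) = 262.0000.
h = 1/6 + (3 - 10.0000)^2 / 262.0000 = 0.3537.

0.3537


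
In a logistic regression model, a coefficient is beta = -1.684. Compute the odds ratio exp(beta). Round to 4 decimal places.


exp(-1.684) = 0.1856.
So the odds ratio is 0.1856.

0.1856


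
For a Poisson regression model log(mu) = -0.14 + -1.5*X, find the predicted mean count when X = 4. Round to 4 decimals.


Linear predictor: eta = -0.14 + (-1.5)(4) = -6.1400.
Expected count: mu = exp(-6.1400) = 0.0022.

0.0022


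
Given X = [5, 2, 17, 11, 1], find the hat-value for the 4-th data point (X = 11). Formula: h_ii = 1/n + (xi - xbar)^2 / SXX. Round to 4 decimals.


n = 5, xbar = 7.2000.
SXX = sum((xi - xbar)^2) = 180.8000.
h = 1/5 + (11 - 7.2000)^2 / 180.8000 = 0.2799.

0.2799


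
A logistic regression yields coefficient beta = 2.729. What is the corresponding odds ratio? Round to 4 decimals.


exp(2.729) = 15.3176.
So the odds ratio is 15.3176.

15.3176


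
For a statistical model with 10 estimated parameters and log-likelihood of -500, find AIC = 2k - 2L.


Compute:
2k = 2*10 = 20.
-2*loglik = -2*(-500) = 1000.
AIC = 20 + 1000 = 1020.

1020


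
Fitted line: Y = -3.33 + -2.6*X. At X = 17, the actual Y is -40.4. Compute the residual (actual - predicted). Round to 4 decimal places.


Predicted = -3.33 + -2.6 * 17 = -47.5300.
Residual = -40.4 - -47.5300 = 7.1300.

7.1300


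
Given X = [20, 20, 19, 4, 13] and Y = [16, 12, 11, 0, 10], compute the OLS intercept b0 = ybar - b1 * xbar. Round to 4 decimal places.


Compute b1 = 0.8082 from the OLS formula.
With xbar = 15.2000 and ybar = 9.8000, the intercept is:
b0 = 9.8000 - 0.8082 * 15.2000 = -2.4843.

-2.4843


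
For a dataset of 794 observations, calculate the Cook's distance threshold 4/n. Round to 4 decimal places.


The threshold is 4/n.
4/794 = 0.0050.

0.0050


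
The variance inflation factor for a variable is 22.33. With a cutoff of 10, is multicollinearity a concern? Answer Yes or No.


The threshold is 10.
VIF = 22.33 is >= 10.
Multicollinearity indication: Yes.

Yes


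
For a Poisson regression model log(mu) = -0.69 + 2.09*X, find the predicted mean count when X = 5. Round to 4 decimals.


Linear predictor: eta = -0.69 + (2.09)(5) = 9.7600.
Expected count: mu = exp(9.7600) = 17326.6317.

17326.6317


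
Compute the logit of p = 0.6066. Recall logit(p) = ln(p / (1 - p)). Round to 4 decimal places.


The odds are p/(1-p) = 0.6066 / 0.3934 = 1.5419.
logit(p) = ln(1.5419) = 0.4330.

0.4330


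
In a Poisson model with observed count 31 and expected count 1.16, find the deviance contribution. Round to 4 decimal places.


First: ln(31/1.16) = 3.285567.
Then: 31 * 3.285567 = 101.852577.
y - mu = 31 - 1.16 = 29.84.
D = 2(101.852577 - 29.84) = 144.025154, which rounds to 144.0252.

144.0252


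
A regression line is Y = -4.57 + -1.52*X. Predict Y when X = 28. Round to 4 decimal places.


Substitute X = 28 into the equation:
Y = -4.57 + -1.52 * 28 = -4.57 + -42.5600 = -47.1300.

-47.1300


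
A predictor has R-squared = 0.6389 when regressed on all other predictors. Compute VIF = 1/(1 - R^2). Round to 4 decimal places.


Denominator: 1 - 0.6389 = 0.3611.
VIF = 1 / 0.3611 = 2.7693.

2.7693


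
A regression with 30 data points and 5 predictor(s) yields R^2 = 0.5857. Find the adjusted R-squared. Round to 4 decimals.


Using the formula:
(1 - 0.5857) = 0.4143.
Multiply by 29/24: 0.4143 * 29 = 12.0147, then 12.0147 / 24 = 0.5006.
Adj R^2 = 1 - 0.5006 = 0.4994.

0.4994


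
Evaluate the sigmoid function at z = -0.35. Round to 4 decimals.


Compute exp(0.3500) = 1.4191.
Sigmoid = 1 / (1 + 1.4191) = 1 / 2.4191 = 0.4134.

0.4134


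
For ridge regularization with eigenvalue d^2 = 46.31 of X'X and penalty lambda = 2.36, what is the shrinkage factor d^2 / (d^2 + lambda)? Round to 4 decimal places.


Compute the denominator: 46.31 + 2.36 = 48.6700.
Shrinkage factor = 46.31 / 48.6700 = 0.9515.

0.9515


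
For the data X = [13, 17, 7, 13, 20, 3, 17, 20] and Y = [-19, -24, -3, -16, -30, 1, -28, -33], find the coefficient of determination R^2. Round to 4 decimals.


After computing the OLS fit (b0=8.7103, b1=-2.0153):
SSres = 25.9388, SStot = 1088.0000.
R^2 = 1 - 25.9388/1088.0000 = 0.9762.

0.9762


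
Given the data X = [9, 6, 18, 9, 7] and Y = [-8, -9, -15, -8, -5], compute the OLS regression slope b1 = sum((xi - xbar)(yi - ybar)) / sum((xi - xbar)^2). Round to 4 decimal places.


First compute the means: xbar = 9.8000, ybar = -9.0000.
Then S_xx = sum((xi - xbar)^2) = 90.8000.
S_xy = sum((xi - xbar)(yi - ybar)) = -62.0000.
b1 = S_xy / S_xx = -62.0000 / 90.8000 = -0.6828.

-0.6828


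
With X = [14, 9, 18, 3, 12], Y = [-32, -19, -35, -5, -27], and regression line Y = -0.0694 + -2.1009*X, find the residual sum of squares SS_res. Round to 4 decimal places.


Predicted values from Y = -0.0694 + -2.1009*X.
Residuals: [-2.5180, -0.0225, 2.8856, 1.3721, -1.7198].
SSres = 19.5079.

19.5079


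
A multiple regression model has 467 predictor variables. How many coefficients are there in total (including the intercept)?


Each predictor gets one coefficient, plus one intercept.
Total parameters = 467 + 1 = 468.

468


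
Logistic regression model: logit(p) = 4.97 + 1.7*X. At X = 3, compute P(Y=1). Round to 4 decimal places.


Linear predictor: z = 4.97 + 1.7 * 3 = 10.0700.
P = 1/(1 + exp(-10.0700)) = 1/(1 + 0.0000) = 1.0000.

1.0000


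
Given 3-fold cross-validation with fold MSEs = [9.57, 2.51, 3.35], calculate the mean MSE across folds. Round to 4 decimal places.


Add all fold MSEs: 15.4300.
Divide by k = 3: 15.4300/3 = 5.1433.

5.1433


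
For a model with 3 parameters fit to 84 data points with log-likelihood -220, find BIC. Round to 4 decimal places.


ln(84) = 4.430817.
k * ln(n) = 3 * 4.430817 = 13.292451.
-2L = 440.
BIC = 13.292451 + 440 = 453.292451, which rounds to 453.2925.

453.2925


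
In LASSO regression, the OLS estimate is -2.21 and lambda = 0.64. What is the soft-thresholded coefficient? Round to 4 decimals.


|beta_OLS| = 2.21.
lambda = 0.64.
Since |beta| > lambda, coefficient = sign(beta)*(|beta| - lambda) = -1.5700.
Result = -1.5700.

-1.5700


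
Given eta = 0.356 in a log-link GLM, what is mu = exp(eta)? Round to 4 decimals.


The inverse log link gives:
mu = exp(0.356) = 1.4276.

1.4276


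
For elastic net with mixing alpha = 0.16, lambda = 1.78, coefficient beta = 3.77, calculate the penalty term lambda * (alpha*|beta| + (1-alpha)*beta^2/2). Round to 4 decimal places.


L1 component = 0.16 * |3.77| = 0.6032.
L2 component = 0.84 * 3.77^2 / 2 = 5.9694.
Penalty = 1.78 * (0.6032 + 5.9694) = 1.78 * 6.5726 = 11.6993.

11.6993


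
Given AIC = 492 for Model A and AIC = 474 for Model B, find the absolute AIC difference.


Compute |492 - 474| = 18.
Model B has the smaller AIC.

18


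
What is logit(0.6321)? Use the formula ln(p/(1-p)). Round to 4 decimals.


The odds are p/(1-p) = 0.6321 / 0.3679 = 1.7181.
logit(p) = ln(1.7181) = 0.5412.

0.5412


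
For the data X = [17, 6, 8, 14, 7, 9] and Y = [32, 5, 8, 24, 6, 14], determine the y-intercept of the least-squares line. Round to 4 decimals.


The slope is b1 = 2.5009.
Sample means are xbar = 10.1667 and ybar = 14.8333.
Intercept: b0 = 14.8333 - (2.5009)(10.1667) = -10.5923.

-10.5923


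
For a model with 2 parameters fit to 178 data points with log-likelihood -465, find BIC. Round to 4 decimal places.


k * ln(n) = 2 * ln(178) = 2 * 5.181784 = 10.363568.
-2 * loglik = -2 * (-465) = 930.
BIC = 10.363568 + 930 = 940.363568, which rounds to 940.3636.

940.3636


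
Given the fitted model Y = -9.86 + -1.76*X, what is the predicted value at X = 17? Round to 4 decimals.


Substitute X = 17 into the equation:
Y = -9.86 + -1.76 * 17 = -9.86 + -29.9200 = -39.7800.

-39.7800


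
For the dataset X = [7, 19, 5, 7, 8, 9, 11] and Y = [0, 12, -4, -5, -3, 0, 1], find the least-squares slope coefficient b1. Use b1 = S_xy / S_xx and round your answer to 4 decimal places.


The sample means are xbar = 9.4286 and ybar = 0.1429.
Compute S_xx = 127.7143 and S_xy = 150.5714.
Slope b1 = S_xy / S_xx = 150.5714 / 127.7143 = 1.1790.

1.1790


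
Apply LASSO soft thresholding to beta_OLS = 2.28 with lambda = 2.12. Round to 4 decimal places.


Absolute value: |2.28| = 2.28.
Compare to lambda = 2.12.
Since |beta| > lambda, coefficient = sign(beta)*(|beta| - lambda) = 0.1600.

0.1600


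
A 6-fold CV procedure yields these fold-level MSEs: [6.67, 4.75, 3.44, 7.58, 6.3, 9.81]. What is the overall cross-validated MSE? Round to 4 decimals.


Sum of fold MSEs = 38.5500.
Average = 38.5500 / 6 = 6.4250.

6.4250


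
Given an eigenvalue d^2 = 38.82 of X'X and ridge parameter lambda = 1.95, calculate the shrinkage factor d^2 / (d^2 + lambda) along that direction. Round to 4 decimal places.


Denominator = d^2 + lambda = 38.82 + 1.95 = 40.7700.
Shrinkage = 38.82 / 40.7700 = 0.9522.

0.9522


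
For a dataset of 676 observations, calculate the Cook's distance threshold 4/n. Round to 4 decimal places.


The threshold is 4/n.
4/676 = 0.0059.

0.0059


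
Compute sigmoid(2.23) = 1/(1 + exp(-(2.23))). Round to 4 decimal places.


Compute exp(-2.2300) = 0.1075.
Sigmoid = 1 / (1 + 0.1075) = 1 / 1.1075 = 0.9029.

0.9029


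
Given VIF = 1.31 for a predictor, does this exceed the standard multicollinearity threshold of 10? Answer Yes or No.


Compare VIF = 1.31 to the threshold of 10.
1.31 < 10, so the answer is No.

No


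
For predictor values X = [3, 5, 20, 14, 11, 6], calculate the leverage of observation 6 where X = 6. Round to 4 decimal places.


Compute xbar = 9.8333 with n = 6 observations.
SXX = 206.8333.
Leverage = 1/6 + (6 - 9.8333)^2/206.8333 = 0.2377.

0.2377


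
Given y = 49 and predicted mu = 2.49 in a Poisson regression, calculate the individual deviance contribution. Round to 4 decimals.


First: ln(49/2.49) = 2.979538.
Then: 49 * 2.979538 = 145.997362.
y - mu = 49 - 2.49 = 46.51.
D = 2(145.997362 - 46.51) = 198.974724, which rounds to 198.9747.

198.9747


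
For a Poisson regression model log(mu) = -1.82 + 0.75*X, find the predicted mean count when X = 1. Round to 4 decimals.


eta = -1.82 + 0.75 * 1 = -1.0700.
mu = exp(-1.0700) = 0.3430.

0.3430


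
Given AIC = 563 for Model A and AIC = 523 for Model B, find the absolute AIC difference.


Absolute difference = |563 - 523| = 40.
The model with lower AIC (B) is preferred.

40


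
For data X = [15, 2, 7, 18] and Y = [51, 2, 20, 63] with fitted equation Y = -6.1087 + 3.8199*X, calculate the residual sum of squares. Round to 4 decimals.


Compute predicted values, then residuals = yi - yhat_i.
Residuals: [-0.1898, 0.4689, -0.6306, 0.3505].
SSres = sum(residual^2) = 0.7764.

0.7764


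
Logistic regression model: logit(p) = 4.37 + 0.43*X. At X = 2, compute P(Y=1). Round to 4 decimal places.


Compute z = 4.37 + (0.43)(2) = 5.2300.
exp(-z) = 0.0054.
P = 1/(1 + 0.0054) = 0.9947.

0.9947


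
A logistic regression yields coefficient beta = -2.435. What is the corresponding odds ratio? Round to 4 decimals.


Odds ratio = exp(beta) = exp(-2.435).
= 0.0876.

0.0876


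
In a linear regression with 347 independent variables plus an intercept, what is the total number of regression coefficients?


Each predictor gets one coefficient, plus one intercept.
Total parameters = 347 + 1 = 348.

348


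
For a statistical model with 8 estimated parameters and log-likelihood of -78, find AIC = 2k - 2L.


AIC = 2k - 2*loglik = 2(8) - 2(-78).
= 16 + 156 = 172.

172


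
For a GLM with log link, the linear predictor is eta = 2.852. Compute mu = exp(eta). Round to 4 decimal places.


Apply the inverse link:
mu = e^2.852 = 17.3224.

17.3224


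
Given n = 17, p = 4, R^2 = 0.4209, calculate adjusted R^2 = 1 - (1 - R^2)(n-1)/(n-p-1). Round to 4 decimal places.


Adjusted R^2 = 1 - (1 - R^2) * (n-1)/(n-p-1).
(1 - R^2) = 0.5791.
(n-1)/(n-p-1) = 16/12.
(1 - R^2) * (n-1) = 0.5791 * 16 = 9.2656.
Divide by (n-p-1): 9.2656 / 12 = 0.7721.
Adj R^2 = 1 - 0.7721 = 0.2279.

0.2279


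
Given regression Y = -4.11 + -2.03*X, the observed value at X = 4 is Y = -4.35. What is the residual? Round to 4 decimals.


Compute yhat = -4.11 + (-2.03)(4) = -12.2300.
Residual = actual - predicted = -4.35 - -12.2300 = 7.8800.

7.8800


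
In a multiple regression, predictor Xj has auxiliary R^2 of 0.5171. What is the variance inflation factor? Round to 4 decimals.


Using VIF = 1/(1 - R^2_j):
1 - 0.5171 = 0.4829.
VIF = 2.0708.

2.0708


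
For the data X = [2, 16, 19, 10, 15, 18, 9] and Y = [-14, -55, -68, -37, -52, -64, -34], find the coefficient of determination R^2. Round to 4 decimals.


The fitted line is Y = -6.3880 + -3.1380*X.
SSres = 12.6771, SStot = 2173.4286.
R^2 = 1 - SSres/SStot = 0.9942.

0.9942


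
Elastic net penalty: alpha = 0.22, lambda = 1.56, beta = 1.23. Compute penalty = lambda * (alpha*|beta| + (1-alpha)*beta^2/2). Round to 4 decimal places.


L1 component = 0.22 * |1.23| = 0.2706.
L2 component = 0.78 * 1.23^2 / 2 = 0.5900.
Penalty = 1.56 * (0.2706 + 0.5900) = 1.56 * 0.8606 = 1.3426.

1.3426


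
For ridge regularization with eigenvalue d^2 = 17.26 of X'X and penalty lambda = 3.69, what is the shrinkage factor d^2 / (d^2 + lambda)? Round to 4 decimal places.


d^2 + lambda = 17.26 + 3.69 = 20.9500.
Shrinkage factor = 17.26/20.9500 = 0.8239.

0.8239


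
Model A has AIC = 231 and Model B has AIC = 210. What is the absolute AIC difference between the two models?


Absolute difference = |231 - 210| = 21.
The model with lower AIC (B) is preferred.

21


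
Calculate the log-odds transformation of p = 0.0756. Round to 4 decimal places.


Compute the odds: 0.0756/0.9244 = 0.0818.
Take the natural log: ln(0.0818) = -2.5037.

-2.5037


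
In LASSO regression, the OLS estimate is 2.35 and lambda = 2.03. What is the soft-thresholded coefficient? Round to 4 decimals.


|beta_OLS| = 2.35.
lambda = 2.03.
Since |beta| > lambda, coefficient = sign(beta)*(|beta| - lambda) = 0.3200.
Result = 0.3200.

0.3200


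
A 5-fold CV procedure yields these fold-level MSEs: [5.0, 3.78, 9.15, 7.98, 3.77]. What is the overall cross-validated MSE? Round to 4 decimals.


Total MSE across folds = 29.6800.
CV-MSE = 29.6800/5 = 5.9360.

5.9360


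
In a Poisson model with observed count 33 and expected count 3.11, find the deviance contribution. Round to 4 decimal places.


First: ln(33/3.11) = 2.361885.
Then: 33 * 2.361885 = 77.942205.
y - mu = 33 - 3.11 = 29.89.
D = 2(77.942205 - 29.89) = 96.104410, which rounds to 96.1044.

96.1044


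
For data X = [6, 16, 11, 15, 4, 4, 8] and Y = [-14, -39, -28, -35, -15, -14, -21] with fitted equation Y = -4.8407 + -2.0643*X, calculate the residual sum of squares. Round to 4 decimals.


For each point, residual = actual - predicted.
Residuals: [3.2265, -1.1305, -0.4520, 0.8052, -1.9021, -0.9021, 0.3551].
Sum of squared residuals = 17.0988.

17.0988


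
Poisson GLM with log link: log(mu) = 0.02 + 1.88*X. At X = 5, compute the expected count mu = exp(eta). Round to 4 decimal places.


eta = 0.02 + 1.88 * 5 = 9.4200.
mu = exp(9.4200) = 12332.5822.

12332.5822


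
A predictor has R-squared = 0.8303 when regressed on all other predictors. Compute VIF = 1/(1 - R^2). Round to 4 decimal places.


Denominator: 1 - 0.8303 = 0.1697.
VIF = 1 / 0.1697 = 5.8928.

5.8928


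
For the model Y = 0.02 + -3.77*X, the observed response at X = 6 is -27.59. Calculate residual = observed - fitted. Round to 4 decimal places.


Compute yhat = 0.02 + (-3.77)(6) = -22.6000.
Residual = actual - predicted = -27.59 - -22.6000 = -4.9900.

-4.9900


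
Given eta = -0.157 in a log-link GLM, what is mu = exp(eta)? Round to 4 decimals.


The inverse log link gives:
mu = exp(-0.157) = 0.8547.

0.8547


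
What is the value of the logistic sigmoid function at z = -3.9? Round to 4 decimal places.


Compute exp(3.9000) = 49.4024.
Sigmoid = 1 / (1 + 49.4024) = 1 / 50.4024 = 0.0198.

0.0198


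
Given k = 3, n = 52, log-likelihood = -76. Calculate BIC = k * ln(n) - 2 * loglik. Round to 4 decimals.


Compute k*ln(n) = 3*ln(52) = 3*3.951244 = 11.853732.
Then -2*loglik = 152.
BIC = 11.853732 + 152 = 163.853732, which rounds to 163.8537.

163.8537


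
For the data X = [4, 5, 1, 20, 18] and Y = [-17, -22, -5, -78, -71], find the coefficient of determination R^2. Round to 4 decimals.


The fitted line is Y = -1.8545 + -3.8277*X.
SSres = 1.7346, SStot = 4473.2000.
R^2 = 1 - SSres/SStot = 0.9996.

0.9996


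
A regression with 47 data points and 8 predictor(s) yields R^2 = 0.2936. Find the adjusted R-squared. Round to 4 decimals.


Adjusted R^2 = 1 - (1 - R^2) * (n-1)/(n-p-1).
(1 - R^2) = 0.7064.
(n-1)/(n-p-1) = 46/38.
(1 - R^2) * (n-1) = 0.7064 * 46 = 32.4944.
Divide by (n-p-1): 32.4944 / 38 = 0.8551.
Adj R^2 = 1 - 0.8551 = 0.1449.

0.1449


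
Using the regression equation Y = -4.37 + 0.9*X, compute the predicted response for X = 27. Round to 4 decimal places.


Plug X = 27 into Y = -4.37 + 0.9*X:
Y = -4.37 + 24.3000 = 19.9300.

19.9300


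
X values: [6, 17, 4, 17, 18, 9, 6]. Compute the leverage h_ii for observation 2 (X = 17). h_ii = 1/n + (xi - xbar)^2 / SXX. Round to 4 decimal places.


n = 7, xbar = 11.0000.
SXX = sum((xi - xbar)^2) = 224.0000.
h = 1/7 + (17 - 11.0000)^2 / 224.0000 = 0.3036.

0.3036


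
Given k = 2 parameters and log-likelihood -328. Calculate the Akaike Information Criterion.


AIC = 2*2 - 2*(-328).
= 4 + 656 = 660.

660


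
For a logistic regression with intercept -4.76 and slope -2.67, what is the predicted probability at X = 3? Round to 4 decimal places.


Compute z = -4.76 + (-2.67)(3) = -12.7700.
exp(-z) = 351512.3061.
P = 1/(1 + 351512.3061) = 0.0000.

0.0000


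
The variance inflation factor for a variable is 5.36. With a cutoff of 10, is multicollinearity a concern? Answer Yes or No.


The threshold is 10.
VIF = 5.36 is < 10.
Multicollinearity indication: No.

No


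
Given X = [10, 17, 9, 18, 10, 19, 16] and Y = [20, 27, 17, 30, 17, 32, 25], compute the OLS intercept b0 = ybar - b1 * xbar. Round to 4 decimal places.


The slope is b1 = 1.3892.
Sample means are xbar = 14.1429 and ybar = 24.0000.
Intercept: b0 = 24.0000 - (1.3892)(14.1429) = 4.3531.

4.3531


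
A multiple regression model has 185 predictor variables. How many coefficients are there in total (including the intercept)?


Total coefficients = number of predictors + 1 (for the intercept).
= 185 + 1 = 186.

186


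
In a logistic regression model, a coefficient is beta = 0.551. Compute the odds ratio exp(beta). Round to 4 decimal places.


Odds ratio = exp(beta) = exp(0.551).
= 1.7350.

1.7350


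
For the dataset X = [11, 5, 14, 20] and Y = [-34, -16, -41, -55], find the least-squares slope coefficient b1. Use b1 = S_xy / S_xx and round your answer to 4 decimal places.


The sample means are xbar = 12.5000 and ybar = -36.5000.
Compute S_xx = 117.0000 and S_xy = -303.0000.
Slope b1 = S_xy / S_xx = -303.0000 / 117.0000 = -2.5897.

-2.5897


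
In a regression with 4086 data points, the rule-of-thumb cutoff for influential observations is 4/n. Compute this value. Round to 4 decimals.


The threshold is 4/n.
4/4086 = 0.0010.

0.0010


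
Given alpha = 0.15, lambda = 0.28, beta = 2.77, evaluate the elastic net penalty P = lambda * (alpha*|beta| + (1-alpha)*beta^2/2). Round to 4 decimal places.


alpha * |beta| = 0.15 * 2.77 = 0.4155.
(1-alpha) * beta^2/2 = 0.85 * 7.6729/2 = 3.2610.
Total = 0.28 * (0.4155 + 3.2610) = 1.0294.

1.0294


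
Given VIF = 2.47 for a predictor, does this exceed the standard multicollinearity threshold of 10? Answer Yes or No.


Check: VIF = 2.47 vs threshold = 10.
Since 2.47 < 10, the answer is No.

No


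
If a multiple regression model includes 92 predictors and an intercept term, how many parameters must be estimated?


Total coefficients = number of predictors + 1 (for the intercept).
= 92 + 1 = 93.

93


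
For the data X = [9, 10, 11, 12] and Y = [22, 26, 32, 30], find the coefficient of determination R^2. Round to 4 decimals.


After computing the OLS fit (b0=-4.0000, b1=3.0000):
SSres = 14.0000, SStot = 59.0000.
R^2 = 1 - 14.0000/59.0000 = 0.7627.

0.7627


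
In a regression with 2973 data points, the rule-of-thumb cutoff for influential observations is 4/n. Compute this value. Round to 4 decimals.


Using the rule of thumb:
Threshold = 4 / 2973 = 0.0013.

0.0013


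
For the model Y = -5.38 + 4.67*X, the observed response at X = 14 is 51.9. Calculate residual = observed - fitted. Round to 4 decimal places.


Predicted = -5.38 + 4.67 * 14 = 60.0000.
Residual = 51.9 - 60.0000 = -8.1000.

-8.1000


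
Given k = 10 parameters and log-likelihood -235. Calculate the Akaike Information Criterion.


AIC = 2k - 2*loglik = 2(10) - 2(-235).
= 20 + 470 = 490.

490


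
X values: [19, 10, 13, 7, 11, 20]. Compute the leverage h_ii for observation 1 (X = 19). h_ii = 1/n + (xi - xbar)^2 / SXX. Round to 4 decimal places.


n = 6, xbar = 13.3333.
SXX = sum((xi - xbar)^2) = 133.3333.
h = 1/6 + (19 - 13.3333)^2 / 133.3333 = 0.4075.

0.4075


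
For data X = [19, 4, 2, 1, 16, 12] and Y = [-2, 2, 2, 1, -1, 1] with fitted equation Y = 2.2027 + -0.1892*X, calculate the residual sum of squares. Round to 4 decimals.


For each point, residual = actual - predicted.
Residuals: [-0.6079, 0.5541, 0.1757, -1.0135, -0.1755, 1.0677].
Sum of squared residuals = 2.9054.

2.9054


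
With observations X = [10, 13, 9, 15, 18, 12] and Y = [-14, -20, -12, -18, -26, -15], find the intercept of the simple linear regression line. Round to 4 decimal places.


Compute b1 = -1.4316 from the OLS formula.
With xbar = 12.8333 and ybar = -17.5000, the intercept is:
b0 = -17.5000 - -1.4316 * 12.8333 = 0.8723.

0.8723


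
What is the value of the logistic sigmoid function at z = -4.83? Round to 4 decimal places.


Compute exp(4.8300) = 125.2110.
Sigmoid = 1 / (1 + 125.2110) = 1 / 126.2110 = 0.0079.

0.0079


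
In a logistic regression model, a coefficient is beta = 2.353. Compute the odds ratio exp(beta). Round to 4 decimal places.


The odds ratio is computed as:
OR = e^(2.353) = 10.5171.

10.5171


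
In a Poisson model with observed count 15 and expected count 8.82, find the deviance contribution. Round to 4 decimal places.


First: ln(15/8.82) = 0.531028.
Then: 15 * 0.531028 = 7.965420.
y - mu = 15 - 8.82 = 6.18.
D = 2(7.965420 - 6.18) = 3.570840, which rounds to 3.5708.

3.5708


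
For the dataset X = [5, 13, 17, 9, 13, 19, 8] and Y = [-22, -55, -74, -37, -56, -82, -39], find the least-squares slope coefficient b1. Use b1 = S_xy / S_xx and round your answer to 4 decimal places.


First compute the means: xbar = 12.0000, ybar = -52.1429.
Then S_xx = sum((xi - xbar)^2) = 150.0000.
S_xy = sum((xi - xbar)(yi - ybar)) = -634.0000.
b1 = S_xy / S_xx = -634.0000 / 150.0000 = -4.2267.

-4.2267


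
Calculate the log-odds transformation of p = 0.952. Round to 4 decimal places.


Compute the odds: 0.952/0.048 = 19.8333.
Take the natural log: ln(19.8333) = 2.9874.

2.9874


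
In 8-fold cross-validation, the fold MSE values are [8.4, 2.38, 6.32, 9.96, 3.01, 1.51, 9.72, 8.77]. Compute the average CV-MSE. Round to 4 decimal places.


Sum of fold MSEs = 50.0700.
Average = 50.0700 / 8 = 6.2588.

6.2588


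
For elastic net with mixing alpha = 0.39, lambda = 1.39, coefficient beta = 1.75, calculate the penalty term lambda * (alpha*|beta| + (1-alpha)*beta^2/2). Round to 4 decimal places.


L1 component = 0.39 * |1.75| = 0.6825.
L2 component = 0.61 * 1.75^2 / 2 = 0.9341.
Penalty = 1.39 * (0.6825 + 0.9341) = 1.39 * 1.6166 = 2.2470.

2.2470


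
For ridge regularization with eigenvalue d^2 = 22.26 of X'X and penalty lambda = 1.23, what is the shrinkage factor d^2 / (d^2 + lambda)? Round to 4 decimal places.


Compute the denominator: 22.26 + 1.23 = 23.4900.
Shrinkage factor = 22.26 / 23.4900 = 0.9476.

0.9476


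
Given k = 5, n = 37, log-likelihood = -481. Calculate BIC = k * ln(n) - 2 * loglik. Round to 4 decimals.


ln(37) = 3.610918.
k * ln(n) = 5 * 3.610918 = 18.054590.
-2L = 962.
BIC = 18.054590 + 962 = 980.054590, which rounds to 980.0546.

980.0546
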